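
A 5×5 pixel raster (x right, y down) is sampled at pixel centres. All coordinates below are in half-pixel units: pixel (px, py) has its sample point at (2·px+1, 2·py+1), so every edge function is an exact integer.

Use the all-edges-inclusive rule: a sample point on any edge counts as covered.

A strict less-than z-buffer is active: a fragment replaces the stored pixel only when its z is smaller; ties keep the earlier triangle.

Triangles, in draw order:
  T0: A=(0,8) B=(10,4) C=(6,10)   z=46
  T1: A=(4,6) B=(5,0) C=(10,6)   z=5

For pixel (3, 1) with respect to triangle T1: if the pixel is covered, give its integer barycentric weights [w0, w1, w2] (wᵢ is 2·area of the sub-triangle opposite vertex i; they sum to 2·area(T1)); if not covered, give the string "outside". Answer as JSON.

T0:
  2·area = 44
  edge (0, 8)→(10, 4): d=(10,-4) inclusive
  edge (10, 4)→(6, 10): d=(-4,6) inclusive
  edge (6, 10)→(0, 8): d=(-6,-2) inclusive
    (4,2)@(9, 5): e=[6,2,36] → X
    (1,3)@(3, 7): e=[2,30,12] → X
    (2,3)@(5, 7): e=[10,18,16] → X
    (3,3)@(7, 7): e=[18,6,20] → X
    (4,3)@(9, 7): e=[26,-6,24] → .
    (1,4)@(3, 9): e=[22,22,0] → X  [on edge]
    (3,4)@(7, 9): e=[38,-2,8] → .
  covered (6 px):
    . . . . .
    . . . . .
    . . . . X
    . X X X .
    . X X . .
T1:
  2·area = 36
  edge (4, 6)→(5, 0): d=(1,-6) inclusive
  edge (5, 0)→(10, 6): d=(5,6) inclusive
  edge (10, 6)→(4, 6): d=(-6,0) inclusive
    (2,0)@(5, 1): e=[1,5,30] → X
    (3,0)@(7, 1): e=[13,-7,30] → .
    (2,1)@(5, 3): e=[3,15,18] → X
    (3,1)@(7, 3): e=[15,3,18] → X
    (4,1)@(9, 3): e=[27,-9,18] → .
    (2,2)@(5, 5): e=[5,25,6] → X
    (4,2)@(9, 5): e=[29,1,6] → X
    (2,3)@(5, 7): e=[7,35,-6] → .
    (3,3)@(7, 7): e=[19,23,-6] → .
    (4,3)@(9, 7): e=[31,11,-6] → .
  covered (6 px):
    . . X . .
    . . X X .
    . . X X X
    . . . . .
    . . . . .

Final: [3,18,15]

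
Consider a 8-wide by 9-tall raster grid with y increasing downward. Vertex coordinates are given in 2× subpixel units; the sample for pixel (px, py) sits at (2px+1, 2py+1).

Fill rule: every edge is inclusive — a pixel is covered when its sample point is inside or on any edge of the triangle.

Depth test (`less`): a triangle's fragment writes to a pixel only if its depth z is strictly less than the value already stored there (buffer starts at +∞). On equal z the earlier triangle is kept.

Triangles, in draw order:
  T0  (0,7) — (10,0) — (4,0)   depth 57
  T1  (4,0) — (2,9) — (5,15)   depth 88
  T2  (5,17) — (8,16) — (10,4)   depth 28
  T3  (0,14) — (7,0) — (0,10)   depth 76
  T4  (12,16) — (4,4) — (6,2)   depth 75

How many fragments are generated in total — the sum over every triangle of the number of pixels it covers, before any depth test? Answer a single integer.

T0:
  2·area = 42  (B↔C swapped to make it positive)
  edge (0, 7)→(4, 0): d=(4,-7) inclusive
  edge (4, 0)→(10, 0): d=(6,0) inclusive
  edge (10, 0)→(0, 7): d=(-10,7) inclusive
    (2,0)@(5, 1): e=[11,6,25] → █
    (3,0)@(7, 1): e=[25,6,11] → █
    (4,0)@(9, 1): e=[39,6,-3] → ·
    (1,1)@(3, 3): e=[5,18,19] → █
    (3,1)@(7, 3): e=[33,18,-9] → ·
    (1,2)@(3, 5): e=[13,30,-1] → ·
    (2,2)@(5, 5): e=[27,30,-15] → ·
  covered (4 px):
    · · █ █ · · · ·
    · █ █ · · · · ·
    · · · · · · · ·
    · · · · · · · ·
    · · · · · · · ·
    · · · · · · · ·
    · · · · · · · ·
    · · · · · · · ·
    · · · · · · · ·
T1:
  2·area = 39  (B↔C swapped to make it positive)
  edge (4, 0)→(5, 15): d=(1,15) inclusive
  edge (5, 15)→(2, 9): d=(-3,-6) inclusive
  edge (2, 9)→(4, 0): d=(2,-9) inclusive
    (1,2)@(3, 5): e=[20,18,1] → █
    (2,2)@(5, 5): e=[-10,30,19] → ·
    (0,3)@(1, 7): e=[52,0,-13] → ·  [on edge]
    (1,3)@(3, 7): e=[22,12,5] → █
    (2,3)@(5, 7): e=[-8,24,23] → ·
    (1,4)@(3, 9): e=[24,6,9] → █
    (2,4)@(5, 9): e=[-6,18,27] → ·
    (1,5)@(3, 11): e=[26,0,13] → █  [on edge]
    (2,5)@(5, 11): e=[-4,12,31] → ·
    (1,6)@(3, 13): e=[28,-6,17] → ·
    (2,7)@(5, 15): e=[0,0,39] → █  [on edge]
    (3,7)@(7, 15): e=[-30,12,57] → ·
  covered (5 px):
    · · · · · · · ·
    · · · · · · · ·
    · █ · · · · · ·
    · █ · · · · · ·
    · █ · · · · · ·
    · █ · · · · · ·
    · · · · · · · ·
    · · █ · · · · ·
    · · · · · · · ·
T2:
  2·area = 34  (B↔C swapped to make it positive)
  edge (5, 17)→(10, 4): d=(5,-13) inclusive
  edge (10, 4)→(8, 16): d=(-2,12) inclusive
  edge (8, 16)→(5, 17): d=(-3,1) inclusive
    (4,3)@(9, 7): e=[2,6,26] → █
    (5,3)@(11, 7): e=[28,-18,24] → ·
    (4,4)@(9, 9): e=[12,2,20] → █
    (5,4)@(11, 9): e=[38,-22,18] → ·
    (4,5)@(9, 11): e=[22,-2,14] → ·
    (3,6)@(7, 13): e=[6,18,10] → █
    (4,6)@(9, 13): e=[32,-6,8] → ·
    (3,7)@(7, 15): e=[16,14,4] → █
    (4,7)@(9, 15): e=[42,-10,2] → ·
    (5,7)@(11, 15): e=[68,-34,0] → ·  [on edge]
    (2,8)@(5, 17): e=[0,34,0] → █  [on edge]
    (3,8)@(7, 17): e=[26,10,-2] → ·
  covered (5 px):
    · · · · · · · ·
    · · · · · · · ·
    · · · · · · · ·
    · · · · █ · · ·
    · · · · █ · · ·
    · · · · · · · ·
    · · · █ · · · ·
    · · · █ · · · ·
    · · █ · · · · ·
T3:
  2·area = 28  (B↔C swapped to make it positive)
  edge (0, 14)→(0, 10): d=(0,-4) inclusive
  edge (0, 10)→(7, 0): d=(7,-10) inclusive
  edge (7, 0)→(0, 14): d=(-7,14) inclusive
    (2,1)@(5, 3): e=[20,1,7] → █
    (3,1)@(7, 3): e=[28,21,-21] → ·
    (2,2)@(5, 5): e=[20,15,-7] → ·
    (1,3)@(3, 7): e=[12,9,7] → █
    (2,3)@(5, 7): e=[20,29,-21] → ·
    (0,4)@(1, 9): e=[4,3,21] → █
    (1,4)@(3, 9): e=[12,23,-7] → ·
    (0,5)@(1, 11): e=[4,17,7] → █
    (1,5)@(3, 11): e=[12,37,-21] → ·
    (0,6)@(1, 13): e=[4,31,-7] → ·
  covered (4 px):
    · · · · · · · ·
    · · █ · · · · ·
    · · · · · · · ·
    · █ · · · · · ·
    █ · · · · · · ·
    █ · · · · · · ·
    · · · · · · · ·
    · · · · · · · ·
    · · · · · · · ·
T4:
  2·area = 40
  edge (12, 16)→(4, 4): d=(-8,-12) inclusive
  edge (4, 4)→(6, 2): d=(2,-2) inclusive
  edge (6, 2)→(12, 16): d=(6,14) inclusive
    (3,0)@(7, 1): e=[60,0,-20] → ·  [on edge]
    (2,1)@(5, 3): e=[20,0,20] → █  [on edge]
    (3,1)@(7, 3): e=[44,4,-8] → ·
    (1,2)@(3, 5): e=[-20,0,60] → ·  [on edge]
    (2,2)@(5, 5): e=[4,4,32] → █
    (3,2)@(7, 5): e=[28,8,4] → █
    (4,2)@(9, 5): e=[52,12,-24] → ·
    (0,3)@(1, 7): e=[-60,0,100] → ·  [on edge]
    (2,3)@(5, 7): e=[-12,8,44] → ·
    (3,3)@(7, 7): e=[12,12,16] → █
    (4,3)@(9, 7): e=[36,16,-12] → ·
    (3,4)@(7, 9): e=[-4,16,28] → ·
    (4,4)@(9, 9): e=[20,20,0] → █  [on edge]
  covered (6 px):
    · · · · · · · ·
    · · █ · · · · ·
    · · █ █ · · · ·
    · · · █ · · · ·
    · · · · █ · · ·
    · · · · █ · · ·
    · · · · · · · ·
    · · · · · · · ·
    · · · · · · · ·

Answer: 24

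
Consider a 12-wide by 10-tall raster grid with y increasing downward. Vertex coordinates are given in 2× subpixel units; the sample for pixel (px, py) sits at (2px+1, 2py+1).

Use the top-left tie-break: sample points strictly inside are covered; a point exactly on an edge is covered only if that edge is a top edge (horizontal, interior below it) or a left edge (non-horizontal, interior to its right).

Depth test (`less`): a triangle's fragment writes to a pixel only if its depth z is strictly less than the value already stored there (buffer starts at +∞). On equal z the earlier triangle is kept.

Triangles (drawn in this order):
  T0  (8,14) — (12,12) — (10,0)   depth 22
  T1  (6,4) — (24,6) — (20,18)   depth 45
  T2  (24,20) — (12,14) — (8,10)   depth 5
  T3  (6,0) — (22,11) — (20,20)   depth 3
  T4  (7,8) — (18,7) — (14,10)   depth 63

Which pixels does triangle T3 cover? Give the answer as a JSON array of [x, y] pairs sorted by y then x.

T0:
  2·area = 52  (B↔C swapped to make it positive)
  edge (8, 14)→(10, 0): d=(2,-14) top-left  bias=+0
  edge (10, 0)→(12, 12): d=(2,12) right/bottom  bias=-1
  edge (12, 12)→(8, 14): d=(-4,2) right/bottom  bias=-1
    (4,3)@(9, 7): e=[0,26,26] → █  [on edge]
    (5,3)@(11, 7): e=[28,2,22] → █
    (6,3)@(13, 7): e=[56,-22,18] → ·
    (4,4)@(9, 9): e=[4,30,18] → █
    (6,4)@(13, 9): e=[60,-18,10] → ·
    (4,5)@(9, 11): e=[8,34,10] → █
    (6,5)@(13, 11): e=[64,-14,2] → ·
    (4,6)@(9, 13): e=[12,38,2] → █
    (5,6)@(11, 13): e=[40,14,-2] → ·
    (4,7)@(9, 15): e=[16,42,-6] → ·
  covered (7 px):
    · · · · · · · · · · · ·
    · · · · · · · · · · · ·
    · · · · · · · · · · · ·
    · · · · █ █ · · · · · ·
    · · · · █ █ · · · · · ·
    · · · · █ █ · · · · · ·
    · · · · █ · · · · · · ·
    · · · · · · · · · · · ·
    · · · · · · · · · · · ·
    · · · · · · · · · · · ·
T1:
  2·area = 224
  edge (6, 4)→(24, 6): d=(18,2) right/bottom  bias=-1
  edge (24, 6)→(20, 18): d=(-4,12) right/bottom  bias=-1
  edge (20, 18)→(6, 4): d=(-14,-14) top-left  bias=+0
    (1,0)@(3, 1): e=[-48,272,0] → ·  [on edge]
    (2,1)@(5, 3): e=[-16,240,0] → ·  [on edge]
    (3,2)@(7, 5): e=[16,208,0] → █  [on edge]
    (4,2)@(9, 5): e=[12,184,28] → █
    (5,2)@(11, 5): e=[8,160,56] → █
    (6,2)@(13, 5): e=[4,136,84] → █
    (7,2)@(15, 5): e=[0,112,112] → ·  [on edge]
    (3,3)@(7, 7): e=[52,200,-28] → ·
    (4,3)@(9, 7): e=[48,176,0] → █  [on edge]
    (7,3)@(15, 7): e=[36,104,84] → █
    (8,3)@(17, 7): e=[32,80,112] → █
    (9,3)@(19, 7): e=[28,56,140] → █
    (5,4)@(11, 9): e=[80,144,0] → █  [on edge]
    (11,4)@(23, 9): e=[56,0,168] → ·  [on edge]
    (6,5)@(13, 11): e=[112,112,0] → █  [on edge]
    (7,6)@(15, 13): e=[144,80,0] → █  [on edge]
    (8,7)@(17, 15): e=[176,48,0] → █  [on edge]
    (10,7)@(21, 15): e=[168,0,56] → ·  [on edge]
    (9,8)@(19, 17): e=[208,16,0] → █  [on edge]
    (10,9)@(21, 19): e=[240,-16,0] → ·  [on edge]
  covered (30 px):
    · · · · · · · · · · · ·
    · · · · · · · · · · · ·
    · · · █ █ █ █ · · · · ·
    · · · · █ █ █ █ █ █ █ █
    · · · · · █ █ █ █ █ █ ·
    · · · · · · █ █ █ █ █ ·
    · · · · · · · █ █ █ █ ·
    · · · · · · · · █ █ · ·
    · · · · · · · · · █ · ·
    · · · · · · · · · · · ·
T2:
  2·area = 24
  edge (24, 20)→(12, 14): d=(-12,-6) top-left  bias=+0
  edge (12, 14)→(8, 10): d=(-4,-4) top-left  bias=+0
  edge (8, 10)→(24, 20): d=(16,10) right/bottom  bias=-1
    (0,1)@(1, 3): e=[66,0,-42] → ·  [on edge]
    (1,2)@(3, 5): e=[54,0,-30] → ·  [on edge]
    (2,3)@(5, 7): e=[42,0,-18] → ·  [on edge]
    (3,4)@(7, 9): e=[30,0,-6] → ·  [on edge]
    (4,5)@(9, 11): e=[18,0,6] → █  [on edge]
    (5,5)@(11, 11): e=[30,8,-14] → ·
    (4,6)@(9, 13): e=[-6,-8,38] → ·
    (5,6)@(11, 13): e=[6,0,18] → █  [on edge]
    (6,6)@(13, 13): e=[18,8,-2] → ·
    (5,7)@(11, 15): e=[-18,-8,50] → ·
    (6,7)@(13, 15): e=[-6,0,30] → ·  [on edge]
    (7,7)@(15, 15): e=[6,8,10] → █
    (7,8)@(15, 17): e=[-18,0,42] → ·  [on edge]
    (8,9)@(17, 19): e=[-30,0,54] → ·  [on edge]
  covered (4 px):
    · · · · · · · · · · · ·
    · · · · · · · · · · · ·
    · · · · · · · · · · · ·
    · · · · · · · · · · · ·
    · · · · · · · · · · · ·
    · · · · █ · · · · · · ·
    · · · · · █ · · · · · ·
    · · · · · · · █ · · · ·
    · · · · · · · · · █ · ·
    · · · · · · · · · · · ·
T3:
  2·area = 166
  edge (6, 0)→(22, 11): d=(16,11) right/bottom  bias=-1
  edge (22, 11)→(20, 20): d=(-2,9) right/bottom  bias=-1
  edge (20, 20)→(6, 0): d=(-14,-20) top-left  bias=+0
    (3,0)@(7, 1): e=[5,155,6] → █
    (4,0)@(9, 1): e=[-17,137,46] → ·
    (3,1)@(7, 3): e=[37,151,-22] → ·
    (4,1)@(9, 3): e=[15,133,18] → █
    (5,1)@(11, 3): e=[-7,115,58] → ·
    (4,2)@(9, 5): e=[47,129,-10] → ·
    (5,2)@(11, 5): e=[25,111,30] → █
    (6,2)@(13, 5): e=[3,93,70] → █
    (7,2)@(15, 5): e=[-19,75,110] → ·
    (5,3)@(11, 7): e=[57,107,2] → █
    (7,3)@(15, 7): e=[13,71,82] → █
    (8,3)@(17, 7): e=[-9,53,122] → ·
  covered (22 px):
    · · · █ · · · · · · · ·
    · · · · █ · · · · · · ·
    · · · · · █ █ · · · · ·
    · · · · · █ █ █ · · · ·
    · · · · · · █ █ █ █ · ·
    · · · · · · · █ █ █ █ ·
    · · · · · · · · █ █ █ ·
    · · · · · · · · █ █ █ ·
    · · · · · · · · · █ · ·
    · · · · · · · · · · · ·
T4:
  2·area = 29
  edge (7, 8)→(18, 7): d=(11,-1) top-left  bias=+0
  edge (18, 7)→(14, 10): d=(-4,3) right/bottom  bias=-1
  edge (14, 10)→(7, 8): d=(-7,-2) top-left  bias=+0
    (5,4)@(11, 9): e=[15,13,1] → █
    (6,4)@(13, 9): e=[17,7,5] → █
    (7,4)@(15, 9): e=[19,1,9] → █
    (8,4)@(17, 9): e=[21,-5,13] → ·
    (5,5)@(11, 11): e=[37,5,-13] → ·
    (6,5)@(13, 11): e=[39,-1,-9] → ·
    (7,5)@(15, 11): e=[41,-7,-5] → ·
  covered (3 px):
    · · · · · · · · · · · ·
    · · · · · · · · · · · ·
    · · · · · · · · · · · ·
    · · · · · · · · · · · ·
    · · · · · █ █ █ · · · ·
    · · · · · · · · · · · ·
    · · · · · · · · · · · ·
    · · · · · · · · · · · ·
    · · · · · · · · · · · ·
    · · · · · · · · · · · ·

Answer: [[3,0],[4,1],[5,2],[6,2],[5,3],[6,3],[7,3],[6,4],[7,4],[8,4],[9,4],[7,5],[8,5],[9,5],[10,5],[8,6],[9,6],[10,6],[8,7],[9,7],[10,7],[9,8]]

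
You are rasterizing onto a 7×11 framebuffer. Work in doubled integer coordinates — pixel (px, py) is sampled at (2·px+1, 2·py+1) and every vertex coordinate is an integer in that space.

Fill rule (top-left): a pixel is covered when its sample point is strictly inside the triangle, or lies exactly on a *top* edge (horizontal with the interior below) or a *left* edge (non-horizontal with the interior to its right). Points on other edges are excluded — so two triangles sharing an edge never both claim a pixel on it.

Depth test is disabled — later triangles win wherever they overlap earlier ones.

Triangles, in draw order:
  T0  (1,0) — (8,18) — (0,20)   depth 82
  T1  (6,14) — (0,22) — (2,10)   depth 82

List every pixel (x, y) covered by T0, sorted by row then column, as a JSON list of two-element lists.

T0:
  2·area = 158
  edge (1, 0)→(8, 18): d=(7,18) right/bottom  bias=-1
  edge (8, 18)→(0, 20): d=(-8,2) right/bottom  bias=-1
  edge (0, 20)→(1, 0): d=(1,-20) top-left  bias=+0
    (0,0)@(1, 1): e=[7,150,1] → █
    (1,0)@(3, 1): e=[-29,146,41] → ·
    (0,1)@(1, 3): e=[21,134,3] → █
    (1,1)@(3, 3): e=[-15,130,43] → ·
    (0,2)@(1, 5): e=[35,118,5] → █
    (1,2)@(3, 5): e=[-1,114,45] → ·
    (0,3)@(1, 7): e=[49,102,7] → █
    (1,3)@(3, 7): e=[13,98,47] → █
    (2,3)@(5, 7): e=[-23,94,87] → ·
    (0,4)@(1, 9): e=[63,86,9] → █
    (2,4)@(5, 9): e=[-9,78,89] → ·
    (0,5)@(1, 11): e=[77,70,11] → █
  covered (22 px):
    █ · · · · · ·
    █ · · · · · ·
    █ · · · · · ·
    █ █ · · · · ·
    █ █ · · · · ·
    █ █ █ · · · ·
    █ █ █ · · · ·
    █ █ █ · · · ·
    █ █ █ █ · · ·
    █ █ · · · · ·
    · · · · · · ·
T1:
  2·area = 56
  edge (6, 14)→(0, 22): d=(-6,8) right/bottom  bias=-1
  edge (0, 22)→(2, 10): d=(2,-12) top-left  bias=+0
  edge (2, 10)→(6, 14): d=(4,4) right/bottom  bias=-1
    (0,4)@(1, 9): e=[70,-14,0] → ·  [on edge]
    (1,5)@(3, 11): e=[42,14,0] → ·  [on edge]
    (1,6)@(3, 13): e=[30,18,8] → █
    (2,6)@(5, 13): e=[14,42,0] → ·  [on edge]
    (1,7)@(3, 15): e=[18,22,16] → █
    (2,7)@(5, 15): e=[2,46,8] → █
    (3,7)@(7, 15): e=[-14,70,0] → ·  [on edge]
    (0,8)@(1, 17): e=[22,2,32] → █
    (2,8)@(5, 17): e=[-10,50,16] → ·
    (4,8)@(9, 17): e=[-42,98,0] → ·  [on edge]
    (0,9)@(1, 19): e=[10,6,40] → █
    (1,9)@(3, 19): e=[-6,30,32] → ·
    (5,9)@(11, 19): e=[-70,126,0] → ·  [on edge]
    (6,10)@(13, 21): e=[-98,154,0] → ·  [on edge]
  covered (6 px):
    · · · · · · ·
    · · · · · · ·
    · · · · · · ·
    · · · · · · ·
    · · · · · · ·
    · · · · · · ·
    · █ · · · · ·
    · █ █ · · · ·
    █ █ · · · · ·
    █ · · · · · ·
    · · · · · · ·

Answer: [[0,0],[0,1],[0,2],[0,3],[1,3],[0,4],[1,4],[0,5],[1,5],[2,5],[0,6],[1,6],[2,6],[0,7],[1,7],[2,7],[0,8],[1,8],[2,8],[3,8],[0,9],[1,9]]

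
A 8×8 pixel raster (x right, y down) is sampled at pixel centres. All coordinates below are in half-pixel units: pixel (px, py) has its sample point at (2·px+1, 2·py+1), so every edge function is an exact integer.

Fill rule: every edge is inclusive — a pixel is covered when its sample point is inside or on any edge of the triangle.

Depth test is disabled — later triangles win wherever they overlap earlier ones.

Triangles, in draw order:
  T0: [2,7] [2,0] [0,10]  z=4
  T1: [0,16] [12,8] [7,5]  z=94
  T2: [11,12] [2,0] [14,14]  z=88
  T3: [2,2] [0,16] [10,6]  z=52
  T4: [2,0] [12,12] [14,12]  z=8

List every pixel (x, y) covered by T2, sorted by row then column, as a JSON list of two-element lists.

T0:
  2·area = 14  (B↔C swapped to make it positive)
  edge (2, 7)→(0, 10): d=(-2,3) inclusive
  edge (0, 10)→(2, 0): d=(2,-10) inclusive
  edge (2, 0)→(2, 7): d=(0,7) inclusive
    (0,2)@(1, 5): e=[7,0,7] → #  [on edge]
    (1,2)@(3, 5): e=[1,20,-7] → ·
    (0,3)@(1, 7): e=[3,4,7] → #
    (1,3)@(3, 7): e=[-3,24,-7] → ·
    (0,4)@(1, 9): e=[-1,8,7] → ·
  covered (2 px):
    · · · · · · · ·
    · · · · · · · ·
    # · · · · · · ·
    # · · · · · · ·
    · · · · · · · ·
    · · · · · · · ·
    · · · · · · · ·
    · · · · · · · ·
T1:
  2·area = 76  (B↔C swapped to make it positive)
  edge (0, 16)→(7, 5): d=(7,-11) inclusive
  edge (7, 5)→(12, 8): d=(5,3) inclusive
  edge (12, 8)→(0, 16): d=(-12,8) inclusive
    (3,2)@(7, 5): e=[0,0,76] → #  [on edge]
    (4,2)@(9, 5): e=[22,-6,60] → ·
    (3,3)@(7, 7): e=[14,10,52] → #
    (4,3)@(9, 7): e=[36,4,36] → #
    (5,3)@(11, 7): e=[58,-2,20] → ·
    (2,4)@(5, 9): e=[6,26,44] → #
    (5,4)@(11, 9): e=[72,8,-4] → ·
    (2,5)@(5, 11): e=[20,36,20] → #
    (4,5)@(9, 11): e=[64,24,-12] → ·
    (1,6)@(3, 13): e=[12,52,12] → #
    (2,6)@(5, 13): e=[34,46,-4] → ·
    (3,6)@(7, 13): e=[56,40,-20] → ·
  covered (10 px):
    · · · · · · · ·
    · · · · · · · ·
    · · · # · · · ·
    · · · # # · · ·
    · · # # # · · ·
    · · # # · · · ·
    · # · · · · · ·
    # · · · · · · ·
T2:
  2·area = 18
  edge (11, 12)→(2, 0): d=(-9,-12) inclusive
  edge (2, 0)→(14, 14): d=(12,14) inclusive
  edge (14, 14)→(11, 12): d=(-3,-2) inclusive
    (4,4)@(9, 9): e=[3,10,5] → #
    (5,4)@(11, 9): e=[27,-18,9] → ·
    (4,5)@(9, 11): e=[-15,34,-1] → ·
    (5,5)@(11, 11): e=[9,6,3] → #
    (6,5)@(13, 11): e=[33,-22,7] → ·
    (5,6)@(11, 13): e=[-9,30,-3] → ·
    (6,6)@(13, 13): e=[15,2,1] → #
    (7,6)@(15, 13): e=[39,-26,5] → ·
    (6,7)@(13, 15): e=[-3,26,-5] → ·
  covered (3 px):
    · · · · · · · ·
    · · · · · · · ·
    · · · · · · · ·
    · · · · · · · ·
    · · · · # · · ·
    · · · · · # · ·
    · · · · · · # ·
    · · · · · · · ·
T3:
  2·area = 120  (B↔C swapped to make it positive)
  edge (2, 2)→(10, 6): d=(8,4) inclusive
  edge (10, 6)→(0, 16): d=(-10,10) inclusive
  edge (0, 16)→(2, 2): d=(2,-14) inclusive
    (7,0)@(15, 1): e=[-60,0,180] → ·  [on edge]
    (1,1)@(3, 3): e=[4,100,16] → #
    (2,1)@(5, 3): e=[-4,80,44] → ·
    (6,1)@(13, 3): e=[-36,0,156] → ·  [on edge]
    (1,2)@(3, 5): e=[20,80,20] → #
    (2,2)@(5, 5): e=[12,60,48] → #
    (3,2)@(7, 5): e=[4,40,76] → #
    (4,2)@(9, 5): e=[-4,20,104] → ·
    (5,2)@(11, 5): e=[-12,0,132] → ·  [on edge]
    (1,3)@(3, 7): e=[36,60,24] → #
    (4,3)@(9, 7): e=[12,0,108] → #  [on edge]
    (5,3)@(11, 7): e=[4,-20,136] → ·
    (0,4)@(1, 9): e=[60,60,0] → #  [on edge]
    (3,4)@(7, 9): e=[36,0,84] → #  [on edge]
    (2,5)@(5, 11): e=[60,0,60] → #  [on edge]
    (1,6)@(3, 13): e=[84,0,36] → #  [on edge]
    (0,7)@(1, 15): e=[108,0,12] → #  [on edge]
  covered (18 px):
    · · · · · · · ·
    · # · · · · · ·
    · # # # · · · ·
    · # # # # · · ·
    # # # # · · · ·
    # # # · · · · ·
    # # · · · · · ·
    # · · · · · · ·
T4:
  2·area = 24  (B↔C swapped to make it positive)
  edge (2, 0)→(14, 12): d=(12,12) inclusive
  edge (14, 12)→(12, 12): d=(-2,0) inclusive
  edge (12, 12)→(2, 0): d=(-10,-12) inclusive
    (1,0)@(3, 1): e=[0,22,2] → #  [on edge]
    (2,0)@(5, 1): e=[-24,22,26] → ·
    (1,1)@(3, 3): e=[24,18,-18] → ·
    (2,1)@(5, 3): e=[0,18,6] → #  [on edge]
    (3,1)@(7, 3): e=[-24,18,30] → ·
    (2,2)@(5, 5): e=[24,14,-14] → ·
    (3,2)@(7, 5): e=[0,14,10] → #  [on edge]
    (4,2)@(9, 5): e=[-24,14,34] → ·
    (3,3)@(7, 7): e=[24,10,-10] → ·
    (4,3)@(9, 7): e=[0,10,14] → #  [on edge]
    (5,3)@(11, 7): e=[-24,10,38] → ·
    (4,4)@(9, 9): e=[24,6,-6] → ·
    (5,4)@(11, 9): e=[0,6,18] → #  [on edge]
    (6,5)@(13, 11): e=[0,2,22] → #  [on edge]
    (7,6)@(15, 13): e=[0,-2,26] → ·  [on edge]
  covered (6 px):
    · # · · · · · ·
    · · # · · · · ·
    · · · # · · · ·
    · · · · # · · ·
    · · · · · # · ·
    · · · · · · # ·
    · · · · · · · ·
    · · · · · · · ·

Answer: [[4,4],[5,5],[6,6]]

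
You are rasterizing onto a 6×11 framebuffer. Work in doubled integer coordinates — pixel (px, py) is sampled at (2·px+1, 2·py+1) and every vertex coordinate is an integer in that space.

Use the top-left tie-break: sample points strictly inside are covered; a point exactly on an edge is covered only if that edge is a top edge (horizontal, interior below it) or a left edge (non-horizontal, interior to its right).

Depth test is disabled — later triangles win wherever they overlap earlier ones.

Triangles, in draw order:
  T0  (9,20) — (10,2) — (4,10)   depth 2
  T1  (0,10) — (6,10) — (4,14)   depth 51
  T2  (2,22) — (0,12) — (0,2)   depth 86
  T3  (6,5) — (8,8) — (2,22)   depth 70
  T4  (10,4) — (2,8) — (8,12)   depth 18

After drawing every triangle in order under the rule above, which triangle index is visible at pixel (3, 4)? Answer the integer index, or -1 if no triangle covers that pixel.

T0:
  2·area = 100  (B↔C swapped to make it positive)
  edge (9, 20)→(4, 10): d=(-5,-10) top-left  bias=+0
  edge (4, 10)→(10, 2): d=(6,-8) top-left  bias=+0
  edge (10, 2)→(9, 20): d=(-1,18) right/bottom  bias=-1
    (4,2)@(9, 5): e=[75,10,15] → #
    (5,2)@(11, 5): e=[95,26,-21] → ·
    (3,3)@(7, 7): e=[45,6,49] → #
    (5,3)@(11, 7): e=[85,38,-23] → ·
    (2,4)@(5, 9): e=[15,2,83] → #
    (5,4)@(11, 9): e=[75,50,-25] → ·
    (2,5)@(5, 11): e=[5,14,81] → #
    (5,5)@(11, 11): e=[65,62,-27] → ·
    (2,6)@(5, 13): e=[-5,26,79] → ·
    (3,6)@(7, 13): e=[15,42,43] → #
    (5,6)@(11, 13): e=[55,74,-29] → ·
    (3,7)@(7, 15): e=[5,54,41] → #
  covered (15 px):
    · · · · · ·
    · · · · · ·
    · · · · # ·
    · · · # # ·
    · · # # # ·
    · · # # # ·
    · · · # # ·
    · · · # # ·
    · · · · # ·
    · · · · # ·
    · · · · · ·
T1:
  2·area = 24
  edge (0, 10)→(6, 10): d=(6,0) top-left  bias=+0
  edge (6, 10)→(4, 14): d=(-2,4) right/bottom  bias=-1
  edge (4, 14)→(0, 10): d=(-4,-4) top-left  bias=+0
    (0,5)@(1, 11): e=[6,18,0] → #  [on edge]
    (1,5)@(3, 11): e=[6,10,8] → #
    (2,5)@(5, 11): e=[6,2,16] → #
    (3,5)@(7, 11): e=[6,-6,24] → ·
    (0,6)@(1, 13): e=[18,14,-8] → ·
    (1,6)@(3, 13): e=[18,6,0] → #  [on edge]
    (2,6)@(5, 13): e=[18,-2,8] → ·
    (1,7)@(3, 15): e=[30,2,-8] → ·
    (2,7)@(5, 15): e=[30,-6,0] → ·  [on edge]
    (3,8)@(7, 17): e=[42,-18,0] → ·  [on edge]
    (4,9)@(9, 19): e=[54,-30,0] → ·  [on edge]
    (5,10)@(11, 21): e=[66,-42,0] → ·  [on edge]
  covered (4 px):
    · · · · · ·
    · · · · · ·
    · · · · · ·
    · · · · · ·
    · · · · · ·
    # # # · · ·
    · # · · · ·
    · · · · · ·
    · · · · · ·
    · · · · · ·
    · · · · · ·
T2:
  2·area = 20
  edge (2, 22)→(0, 12): d=(-2,-10) top-left  bias=+0
  edge (0, 12)→(0, 2): d=(0,-10) top-left  bias=+0
  edge (0, 2)→(2, 22): d=(2,20) right/bottom  bias=-1
    (0,6)@(1, 13): e=[8,10,2] → #
    (1,6)@(3, 13): e=[28,30,-38] → ·
    (0,7)@(1, 15): e=[4,10,6] → #
    (1,7)@(3, 15): e=[24,30,-34] → ·
    (0,8)@(1, 17): e=[0,10,10] → #  [on edge]
    (1,8)@(3, 17): e=[20,30,-30] → ·
    (0,9)@(1, 19): e=[-4,10,14] → ·
  covered (3 px):
    · · · · · ·
    · · · · · ·
    · · · · · ·
    · · · · · ·
    · · · · · ·
    · · · · · ·
    # · · · · ·
    # · · · · ·
    # · · · · ·
    · · · · · ·
    · · · · · ·
T3:
  2·area = 46
  edge (6, 5)→(8, 8): d=(2,3) right/bottom  bias=-1
  edge (8, 8)→(2, 22): d=(-6,14) right/bottom  bias=-1
  edge (2, 22)→(6, 5): d=(4,-17) top-left  bias=+0
    (5,0)@(11, 1): e=[-23,0,69] → ·  [on edge]
    (3,3)@(7, 7): e=[1,20,25] → #
    (4,3)@(9, 7): e=[-5,-8,59] → ·
    (3,4)@(7, 9): e=[5,8,33] → #
    (4,4)@(9, 9): e=[-1,-20,67] → ·
    (2,5)@(5, 11): e=[15,24,7] → #
    (3,5)@(7, 11): e=[9,-4,41] → ·
    (2,6)@(5, 13): e=[19,12,15] → #
    (3,6)@(7, 13): e=[13,-16,49] → ·
    (2,7)@(5, 15): e=[23,0,23] → ·  [on edge]
    (1,9)@(3, 19): e=[37,4,5] → #
    (2,9)@(5, 19): e=[31,-24,39] → ·
  covered (5 px):
    · · · · · ·
    · · · · · ·
    · · · · · ·
    · · · # · ·
    · · · # · ·
    · · # · · ·
    · · # · · ·
    · · · · · ·
    · · · · · ·
    · # · · · ·
    · · · · · ·
T4:
  2·area = 56  (B↔C swapped to make it positive)
  edge (10, 4)→(8, 12): d=(-2,8) right/bottom  bias=-1
  edge (8, 12)→(2, 8): d=(-6,-4) top-left  bias=+0
  edge (2, 8)→(10, 4): d=(8,-4) top-left  bias=+0
    (4,2)@(9, 5): e=[6,46,4] → #
    (5,2)@(11, 5): e=[-10,54,12] → ·
    (2,3)@(5, 7): e=[34,18,4] → #
    (3,3)@(7, 7): e=[18,26,12] → #
    (5,3)@(11, 7): e=[-14,42,28] → ·
    (2,4)@(5, 9): e=[30,6,20] → #
    (4,4)@(9, 9): e=[-2,22,36] → ·
    (2,5)@(5, 11): e=[26,-6,36] → ·
    (3,5)@(7, 11): e=[10,2,44] → #
    (4,5)@(9, 11): e=[-6,10,52] → ·
    (3,6)@(7, 13): e=[6,-10,60] → ·
  covered (7 px):
    · · · · · ·
    · · · · · ·
    · · · · # ·
    · · # # # ·
    · · # # · ·
    · · · # · ·
    · · · · · ·
    · · · · · ·
    · · · · · ·
    · · · · · ·
    · · · · · ·

Z-buffer (winner per pixel, '.' = empty):
  . . . . . .
  . . . . . .
  . . . . 4 .
  . . 4 4 4 .
  . . 4 4 0 .
  1 1 3 4 0 .
  2 1 3 0 0 .
  2 . . 0 0 .
  2 . . . 0 .
  . 3 . . 0 .
  . . . . . .

Final: 4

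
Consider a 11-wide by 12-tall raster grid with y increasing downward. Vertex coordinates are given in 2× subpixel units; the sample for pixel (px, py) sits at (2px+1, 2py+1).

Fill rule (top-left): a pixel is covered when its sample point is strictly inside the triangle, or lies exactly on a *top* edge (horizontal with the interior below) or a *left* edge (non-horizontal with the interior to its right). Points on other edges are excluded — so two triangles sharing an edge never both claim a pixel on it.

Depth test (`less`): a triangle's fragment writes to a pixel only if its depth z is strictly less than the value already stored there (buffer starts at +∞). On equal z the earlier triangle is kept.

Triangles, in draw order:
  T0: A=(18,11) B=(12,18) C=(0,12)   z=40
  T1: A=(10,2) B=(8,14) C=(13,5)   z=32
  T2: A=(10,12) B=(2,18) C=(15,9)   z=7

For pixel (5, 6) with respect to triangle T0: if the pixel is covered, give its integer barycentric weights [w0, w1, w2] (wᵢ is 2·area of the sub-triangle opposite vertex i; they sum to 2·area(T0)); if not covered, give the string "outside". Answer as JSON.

T0:
  2·area = 120
  edge (18, 11)→(12, 18): d=(-6,7) right/bottom  bias=-1
  edge (12, 18)→(0, 12): d=(-12,-6) top-left  bias=+0
  edge (0, 12)→(18, 11): d=(18,-1) top-left  bias=+0
    (1,6)@(3, 13): e=[93,6,21] → #
    (2,6)@(5, 13): e=[79,18,23] → #
    (3,6)@(7, 13): e=[65,30,25] → #
    (4,6)@(9, 13): e=[51,42,27] → #
    (5,6)@(11, 13): e=[37,54,29] → #
    (6,6)@(13, 13): e=[23,66,31] → #
    (7,6)@(15, 13): e=[9,78,33] → #
    (8,6)@(17, 13): e=[-5,90,35] → ·
    (1,7)@(3, 15): e=[81,-18,57] → ·
    (2,7)@(5, 15): e=[67,-6,59] → ·
    (3,7)@(7, 15): e=[53,6,61] → #
    (7,7)@(15, 15): e=[-3,54,69] → ·
  covered (12 px):
    · · · · · · · · · · ·
    · · · · · · · · · · ·
    · · · · · · · · · · ·
    · · · · · · · · · · ·
    · · · · · · · · · · ·
    · · · · · · · · · · ·
    · # # # # # # # · · ·
    · · · # # # # · · · ·
    · · · · · # · · · · ·
    · · · · · · · · · · ·
    · · · · · · · · · · ·
    · · · · · · · · · · ·
T1:
  2·area = 42  (B↔C swapped to make it positive)
  edge (10, 2)→(13, 5): d=(3,3) right/bottom  bias=-1
  edge (13, 5)→(8, 14): d=(-5,9) right/bottom  bias=-1
  edge (8, 14)→(10, 2): d=(2,-12) top-left  bias=+0
    (4,0)@(9, 1): e=[0,56,-14] → ·  [on edge]
    (5,1)@(11, 3): e=[0,28,14] → ·  [on edge]
    (5,2)@(11, 5): e=[6,18,18] → #
    (6,2)@(13, 5): e=[0,0,42] → ·  [on edge]
    (5,3)@(11, 7): e=[12,8,22] → #
    (6,3)@(13, 7): e=[6,-10,46] → ·
    (7,3)@(15, 7): e=[0,-28,70] → ·  [on edge]
    (4,4)@(9, 9): e=[24,16,2] → #
    (5,4)@(11, 9): e=[18,-2,26] → ·
    (8,4)@(17, 9): e=[0,-56,98] → ·  [on edge]
    (4,5)@(9, 11): e=[30,6,6] → #
    (5,5)@(11, 11): e=[24,-12,30] → ·
    (9,5)@(19, 11): e=[0,-84,126] → ·  [on edge]
    (10,6)@(21, 13): e=[0,-112,154] → ·  [on edge]
    (1,11)@(3, 23): e=[84,0,-42] → ·  [on edge]
  covered (4 px):
    · · · · · · · · · · ·
    · · · · · · · · · · ·
    · · · · · # · · · · ·
    · · · · · # · · · · ·
    · · · · # · · · · · ·
    · · · · # · · · · · ·
    · · · · · · · · · · ·
    · · · · · · · · · · ·
    · · · · · · · · · · ·
    · · · · · · · · · · ·
    · · · · · · · · · · ·
    · · · · · · · · · · ·
T2:
  2·area = 6  (B↔C swapped to make it positive)
  edge (10, 12)→(15, 9): d=(5,-3) top-left  bias=+0
  edge (15, 9)→(2, 18): d=(-13,9) right/bottom  bias=-1
  edge (2, 18)→(10, 12): d=(8,-6) top-left  bias=+0
    (7,4)@(15, 9): e=[0,0,6] → ·  [on edge]
    (4,6)@(9, 13): e=[2,2,2] → #
    (5,6)@(11, 13): e=[8,-16,14] → ·
    (2,7)@(5, 15): e=[0,12,-6] → ·  [on edge]
    (4,7)@(9, 15): e=[12,-24,18] → ·
  covered (1 px):
    · · · · · · · · · · ·
    · · · · · · · · · · ·
    · · · · · · · · · · ·
    · · · · · · · · · · ·
    · · · · · · · · · · ·
    · · · · · · · · · · ·
    · · · · # · · · · · ·
    · · · · · · · · · · ·
    · · · · · · · · · · ·
    · · · · · · · · · · ·
    · · · · · · · · · · ·
    · · · · · · · · · · ·

Result: [54,29,37]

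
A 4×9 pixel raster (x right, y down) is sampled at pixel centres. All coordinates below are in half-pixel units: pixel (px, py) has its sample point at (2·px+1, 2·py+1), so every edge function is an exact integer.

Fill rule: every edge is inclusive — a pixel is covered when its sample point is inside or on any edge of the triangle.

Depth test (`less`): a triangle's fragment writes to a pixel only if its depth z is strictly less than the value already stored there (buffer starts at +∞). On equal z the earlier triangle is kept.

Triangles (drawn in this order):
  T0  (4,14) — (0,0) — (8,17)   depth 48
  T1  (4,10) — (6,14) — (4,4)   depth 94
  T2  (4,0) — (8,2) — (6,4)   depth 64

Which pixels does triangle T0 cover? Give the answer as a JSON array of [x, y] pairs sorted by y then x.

T0:
  2·area = 44
  edge (4, 14)→(0, 0): d=(-4,-14) inclusive
  edge (0, 0)→(8, 17): d=(8,17) inclusive
  edge (8, 17)→(4, 14): d=(-4,-3) inclusive
    (0,1)@(1, 3): e=[2,7,35] → X
    (1,1)@(3, 3): e=[30,-27,41] → .
    (0,2)@(1, 5): e=[-6,23,27] → .
    (1,3)@(3, 7): e=[14,5,25] → X
    (2,3)@(5, 7): e=[42,-29,31] → .
    (1,4)@(3, 9): e=[6,21,17] → X
    (2,4)@(5, 9): e=[34,-13,23] → .
    (1,5)@(3, 11): e=[-2,37,9] → .
    (2,5)@(5, 11): e=[26,3,15] → X
    (3,5)@(7, 11): e=[54,-31,21] → .
    (2,6)@(5, 13): e=[18,19,7] → X
    (3,6)@(7, 13): e=[46,-15,13] → .
  covered (6 px):
    . . . .
    X . . .
    . . . .
    . X . .
    . X . .
    . . X .
    . . X .
    . . . X
    . . . .
T1:
  2·area = 12  (B↔C swapped to make it positive)
  edge (4, 10)→(4, 4): d=(0,-6) inclusive
  edge (4, 4)→(6, 14): d=(2,10) inclusive
  edge (6, 14)→(4, 10): d=(-2,-4) inclusive
    (2,4)@(5, 9): e=[6,0,6] → X  [on edge]
    (3,4)@(7, 9): e=[18,-20,14] → .
    (2,5)@(5, 11): e=[6,4,2] → X
    (3,5)@(7, 11): e=[18,-16,10] → .
    (2,6)@(5, 13): e=[6,8,-2] → .
  covered (2 px):
    . . . .
    . . . .
    . . . .
    . . . .
    . . X .
    . . X .
    . . . .
    . . . .
    . . . .
T2:
  2·area = 12
  edge (4, 0)→(8, 2): d=(4,2) inclusive
  edge (8, 2)→(6, 4): d=(-2,2) inclusive
  edge (6, 4)→(4, 0): d=(-2,-4) inclusive
    (2,0)@(5, 1): e=[2,8,2] → X
    (3,0)@(7, 1): e=[-2,4,10] → .
    (2,1)@(5, 3): e=[10,4,-2] → .
    (3,1)@(7, 3): e=[6,0,6] → X  [on edge]
    (2,2)@(5, 5): e=[18,0,-6] → .  [on edge]
    (3,2)@(7, 5): e=[14,-4,2] → .
    (1,3)@(3, 7): e=[30,0,-18] → .  [on edge]
    (0,4)@(1, 9): e=[42,0,-30] → .  [on edge]
  covered (2 px):
    . . X .
    . . . X
    . . . .
    . . . .
    . . . .
    . . . .
    . . . .
    . . . .
    . . . .

Final: [[0,1],[1,3],[1,4],[2,5],[2,6],[3,7]]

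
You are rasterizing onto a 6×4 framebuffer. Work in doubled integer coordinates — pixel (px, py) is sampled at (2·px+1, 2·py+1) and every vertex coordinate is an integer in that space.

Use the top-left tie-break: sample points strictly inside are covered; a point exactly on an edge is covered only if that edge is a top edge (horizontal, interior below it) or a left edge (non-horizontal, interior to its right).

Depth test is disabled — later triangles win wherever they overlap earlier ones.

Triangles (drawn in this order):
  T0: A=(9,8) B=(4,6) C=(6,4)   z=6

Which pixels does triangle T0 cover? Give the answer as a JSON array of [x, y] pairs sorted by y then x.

T0:
  2·area = 14
  edge (9, 8)→(4, 6): d=(-5,-2) top-left  bias=+0
  edge (4, 6)→(6, 4): d=(2,-2) top-left  bias=+0
  edge (6, 4)→(9, 8): d=(3,4) right/bottom  bias=-1
    (4,0)@(9, 1): e=[35,0,-21] → ·  [on edge]
    (3,1)@(7, 3): e=[21,0,-7] → ·  [on edge]
    (2,2)@(5, 5): e=[7,0,7] → #  [on edge]
    (3,2)@(7, 5): e=[11,4,-1] → ·
    (1,3)@(3, 7): e=[-7,0,21] → ·  [on edge]
    (2,3)@(5, 7): e=[-3,4,13] → ·
    (3,3)@(7, 7): e=[1,8,5] → #
    (4,3)@(9, 7): e=[5,12,-3] → ·
  covered (2 px):
    · · · · · ·
    · · · · · ·
    · · # · · ·
    · · · # · ·

Final: [[2,2],[3,3]]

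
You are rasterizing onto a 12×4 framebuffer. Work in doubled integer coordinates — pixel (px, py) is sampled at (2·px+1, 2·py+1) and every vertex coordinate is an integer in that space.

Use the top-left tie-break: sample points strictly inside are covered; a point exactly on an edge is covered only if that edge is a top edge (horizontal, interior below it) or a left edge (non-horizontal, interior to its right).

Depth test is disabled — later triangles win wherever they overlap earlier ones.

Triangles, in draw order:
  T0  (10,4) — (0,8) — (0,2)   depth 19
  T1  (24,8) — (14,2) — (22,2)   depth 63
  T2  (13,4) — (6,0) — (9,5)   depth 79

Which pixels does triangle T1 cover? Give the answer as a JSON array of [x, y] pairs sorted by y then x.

T0:
  2·area = 60
  edge (10, 4)→(0, 8): d=(-10,4) right/bottom  bias=-1
  edge (0, 8)→(0, 2): d=(0,-6) top-left  bias=+0
  edge (0, 2)→(10, 4): d=(10,2) right/bottom  bias=-1
    (0,1)@(1, 3): e=[46,6,8] → X
    (1,1)@(3, 3): e=[38,18,4] → X
    (2,1)@(5, 3): e=[30,30,0] → .  [on edge]
    (0,2)@(1, 5): e=[26,6,28] → X
    (2,2)@(5, 5): e=[10,30,20] → X
    (3,2)@(7, 5): e=[2,42,16] → X
    (4,2)@(9, 5): e=[-6,54,12] → .
    (7,2)@(15, 5): e=[-30,90,0] → .  [on edge]
    (0,3)@(1, 7): e=[6,6,48] → X
    (1,3)@(3, 7): e=[-2,18,44] → .
    (2,3)@(5, 7): e=[-10,30,40] → .
    (3,3)@(7, 7): e=[-18,42,36] → .
  covered (7 px):
    . . . . . . . . . . . .
    X X . . . . . . . . . .
    X X X X . . . . . . . .
    X . . . . . . . . . . .
T1:
  2·area = 48
  edge (24, 8)→(14, 2): d=(-10,-6) top-left  bias=+0
  edge (14, 2)→(22, 2): d=(8,0) top-left  bias=+0
  edge (22, 2)→(24, 8): d=(2,6) right/bottom  bias=-1
    (8,1)@(17, 3): e=[8,8,32] → X
    (9,1)@(19, 3): e=[20,8,20] → X
    (10,1)@(21, 3): e=[32,8,8] → X
    (11,1)@(23, 3): e=[44,8,-4] → .
    (8,2)@(17, 5): e=[-12,24,36] → .
    (9,2)@(19, 5): e=[0,24,24] → X  [on edge]
    (11,2)@(23, 5): e=[24,24,0] → .  [on edge]
    (9,3)@(19, 7): e=[-20,40,28] → .
    (10,3)@(21, 7): e=[-8,40,16] → .
    (11,3)@(23, 7): e=[4,40,4] → X
  covered (6 px):
    . . . . . . . . . . . .
    . . . . . . . . X X X .
    . . . . . . . . . X X .
    . . . . . . . . . . . X
T2:
  2·area = 23  (B↔C swapped to make it positive)
  edge (13, 4)→(9, 5): d=(-4,1) right/bottom  bias=-1
  edge (9, 5)→(6, 0): d=(-3,-5) top-left  bias=+0
  edge (6, 0)→(13, 4): d=(7,4) right/bottom  bias=-1
    (3,0)@(7, 1): e=[18,2,3] → X
    (4,0)@(9, 1): e=[16,12,-5] → .
    (3,1)@(7, 3): e=[10,-4,17] → .
    (4,1)@(9, 3): e=[8,6,9] → X
    (5,1)@(11, 3): e=[6,16,1] → X
    (6,1)@(13, 3): e=[4,26,-7] → .
    (8,1)@(17, 3): e=[0,46,-23] → .  [on edge]
    (4,2)@(9, 5): e=[0,0,23] → .  [on edge]
    (5,2)@(11, 5): e=[-2,10,15] → .
    (0,3)@(1, 7): e=[0,-46,69] → .  [on edge]
  covered (3 px):
    . . . X . . . . . . . .
    . . . . X X . . . . . .
    . . . . . . . . . . . .
    . . . . . . . . . . . .

Answer: [[8,1],[9,1],[10,1],[9,2],[10,2],[11,3]]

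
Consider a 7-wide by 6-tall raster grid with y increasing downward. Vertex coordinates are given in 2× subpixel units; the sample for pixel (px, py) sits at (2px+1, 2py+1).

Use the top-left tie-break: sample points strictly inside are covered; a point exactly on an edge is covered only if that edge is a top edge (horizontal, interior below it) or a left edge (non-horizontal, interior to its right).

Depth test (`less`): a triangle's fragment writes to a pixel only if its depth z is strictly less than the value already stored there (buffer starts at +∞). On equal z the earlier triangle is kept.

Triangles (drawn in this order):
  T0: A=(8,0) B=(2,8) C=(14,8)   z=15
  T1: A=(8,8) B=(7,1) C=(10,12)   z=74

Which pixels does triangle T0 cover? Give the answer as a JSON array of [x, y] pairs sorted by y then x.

T0:
  2·area = 96  (B↔C swapped to make it positive)
  edge (8, 0)→(14, 8): d=(6,8) right/bottom  bias=-1
  edge (14, 8)→(2, 8): d=(-12,0) right/bottom  bias=-1
  edge (2, 8)→(8, 0): d=(6,-8) top-left  bias=+0
    (3,1)@(7, 3): e=[26,60,10] → #
    (4,1)@(9, 3): e=[10,60,26] → #
    (5,1)@(11, 3): e=[-6,60,42] → ·
    (2,2)@(5, 5): e=[54,36,6] → #
    (5,2)@(11, 5): e=[6,36,54] → #
    (6,2)@(13, 5): e=[-10,36,70] → ·
    (1,3)@(3, 7): e=[82,12,2] → #
    (6,3)@(13, 7): e=[2,12,82] → #
    (1,4)@(3, 9): e=[94,-12,14] → ·
    (2,4)@(5, 9): e=[78,-12,30] → ·
    (3,4)@(7, 9): e=[62,-12,46] → ·
    (4,4)@(9, 9): e=[46,-12,62] → ·
  covered (12 px):
    · · · · · · ·
    · · · # # · ·
    · · # # # # ·
    · # # # # # #
    · · · · · · ·
    · · · · · · ·
T1:
  2·area = 10
  edge (8, 8)→(7, 1): d=(-1,-7) top-left  bias=+0
  edge (7, 1)→(10, 12): d=(3,11) right/bottom  bias=-1
  edge (10, 12)→(8, 8): d=(-2,-4) top-left  bias=+0
    (3,0)@(7, 1): e=[0,0,10] → ·  [on edge]
    (4,4)@(9, 9): e=[6,2,2] → #
    (5,4)@(11, 9): e=[20,-20,10] → ·
    (4,5)@(9, 11): e=[4,8,-2] → ·
  covered (1 px):
    · · · · · · ·
    · · · · · · ·
    · · · · · · ·
    · · · · · · ·
    · · · · # · ·
    · · · · · · ·

Answer: [[3,1],[4,1],[2,2],[3,2],[4,2],[5,2],[1,3],[2,3],[3,3],[4,3],[5,3],[6,3]]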